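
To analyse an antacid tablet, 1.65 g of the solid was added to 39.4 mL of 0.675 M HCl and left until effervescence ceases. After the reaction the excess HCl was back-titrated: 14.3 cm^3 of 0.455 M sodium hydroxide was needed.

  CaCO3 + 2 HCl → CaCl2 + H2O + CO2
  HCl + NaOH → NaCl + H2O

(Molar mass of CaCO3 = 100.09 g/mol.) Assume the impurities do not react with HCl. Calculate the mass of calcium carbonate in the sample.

1.01 g

n(HCl) added = 0.0394 × 0.675 = 0.0266 mol
n(NaOH) used in back-titration = 0.0143 × 0.455 = 6.51 × 10^-3 mol
n(HCl) left over = 6.51 × 10^-3 mol (1:1 ratio)
n(HCl) consumed by analyte = 0.0266 − 6.51 × 10^-3 = 0.0201 mol
From the 1:2 ratio, n(CaCO3) = 1/2 × 0.0201 = 0.0100 mol
mass of CaCO3 = 0.0100 × 100.09 = 1.01 g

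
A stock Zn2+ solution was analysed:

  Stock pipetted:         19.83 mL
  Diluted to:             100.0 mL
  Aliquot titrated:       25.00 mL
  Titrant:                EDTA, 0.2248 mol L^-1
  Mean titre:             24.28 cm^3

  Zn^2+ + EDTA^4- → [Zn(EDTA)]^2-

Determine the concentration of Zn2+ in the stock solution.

1.101 mol/L

n(EDTA) = 0.02428 × 0.2248 = 5.458 × 10^-3 mol
n(Zn2+) in the aliquot = 5.458 × 10^-3 mol (1:1 ratio)
[Zn2+]_dilute = 5.458 × 10^-3 / 0.02500 = 0.2183 mol/L
Dilution factor = 100.0 / 19.83 = 5.043
[Zn2+]_stock = 0.2183 × 5.043 = 1.101 mol/L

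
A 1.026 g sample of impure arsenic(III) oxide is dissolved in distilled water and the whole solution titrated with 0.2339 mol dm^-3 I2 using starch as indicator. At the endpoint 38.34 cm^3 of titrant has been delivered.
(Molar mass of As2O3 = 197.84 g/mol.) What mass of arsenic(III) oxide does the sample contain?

As2O3 + 2 I2 + 2 H2O → As2O5 + 4 HI
n(I2) = 0.03834 L × 0.2339 mol/L = 8.968 × 10^-3 mol
From the 1:2 ratio, n(As2O3) = 1/2 × 8.968 × 10^-3 = 4.484 × 10^-3 mol
mass of As2O3 = 4.484 × 10^-3 × 197.84 g/mol = 0.8871 g

0.8871 g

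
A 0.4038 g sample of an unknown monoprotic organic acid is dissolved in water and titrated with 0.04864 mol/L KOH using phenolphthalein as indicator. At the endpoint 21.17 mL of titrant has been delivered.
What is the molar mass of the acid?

n(KOH) = 0.02117 L × 0.04864 mol/L = 1.030 × 10^-3 mol
n(HA) = 1.030 × 10^-3 mol (1:1 ratio)
M = m / n = 0.4038 g / 1.030 × 10^-3 mol = 392.1 g/mol

392.1 g/mol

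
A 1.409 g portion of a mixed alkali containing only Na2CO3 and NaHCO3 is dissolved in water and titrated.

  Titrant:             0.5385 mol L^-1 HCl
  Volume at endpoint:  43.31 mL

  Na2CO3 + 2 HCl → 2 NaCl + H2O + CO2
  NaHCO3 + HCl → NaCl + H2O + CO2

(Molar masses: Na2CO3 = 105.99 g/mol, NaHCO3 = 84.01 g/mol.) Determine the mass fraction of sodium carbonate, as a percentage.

66.74 %

n(HCl) = 0.04331 × 0.5385 = 0.02332 mol
Let x = n(Na2CO3), y = n(NaHCO3).
Titrant: 2x + 1y = 0.02332;  mass: 105.99x + 84.01y = 1.409
Solving, x = 8.872 × 10^-3 mol, y = 5.579 × 10^-3 mol
mass of Na2CO3 = 8.872 × 10^-3 × 105.99 = 0.9403 g
% Na2CO3 = 0.9403 / 1.409 × 100 = 66.74 %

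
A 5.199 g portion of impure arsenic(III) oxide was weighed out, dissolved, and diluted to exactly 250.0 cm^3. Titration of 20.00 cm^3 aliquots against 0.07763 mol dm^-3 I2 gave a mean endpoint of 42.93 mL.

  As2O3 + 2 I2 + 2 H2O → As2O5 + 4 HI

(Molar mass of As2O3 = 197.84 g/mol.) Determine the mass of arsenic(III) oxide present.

n(I2) per titration = 0.04293 × 0.07763 = 3.333 × 10^-3 mol
From the 1:2 ratio, n(As2O3) in each aliquot = 1/2 × 3.333 × 10^-3 = 1.666 × 10^-3 mol
n(As2O3) in the whole flask = 1.666 × 10^-3 × 250.0/20.00 = 0.02083 mol
mass of As2O3 = 0.02083 × 197.84 = 4.121 g

4.121 g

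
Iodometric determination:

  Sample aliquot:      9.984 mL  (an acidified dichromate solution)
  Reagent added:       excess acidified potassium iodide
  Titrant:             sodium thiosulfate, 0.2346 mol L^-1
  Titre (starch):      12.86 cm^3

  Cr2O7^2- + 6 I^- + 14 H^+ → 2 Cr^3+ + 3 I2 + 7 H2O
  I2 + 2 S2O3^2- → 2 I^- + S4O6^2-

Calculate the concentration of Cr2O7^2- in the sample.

0.05036 mol/L

n(S2O3^2-) = 0.01286 × 0.2346 = 3.017 × 10^-3 mol
n(I2) = n(S2O3^2-)/2 = 1.508 × 10^-3 mol
From the 1:3 ratio, n(Cr2O7^2-) in the aliquot = 1/3 × 1.508 × 10^-3 = 5.028 × 10^-4 mol
[Cr2O7^2-] = 5.028 × 10^-4 / 0.009984 = 0.05036 mol/L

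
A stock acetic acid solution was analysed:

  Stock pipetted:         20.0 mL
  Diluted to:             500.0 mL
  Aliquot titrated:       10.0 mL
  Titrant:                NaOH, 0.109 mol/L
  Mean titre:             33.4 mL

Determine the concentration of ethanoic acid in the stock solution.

9.10 mol/L

CH3COOH + NaOH → CH3COONa + H2O
n(NaOH) = 0.0334 × 0.109 = 3.64 × 10^-3 mol
n(CH3COOH) in the aliquot = 3.64 × 10^-3 mol (1:1 ratio)
[CH3COOH]_dilute = 3.64 × 10^-3 / 0.0100 = 0.364 mol/L
Dilution factor = 500.0 / 20.0 = 25.00
[CH3COOH]_stock = 0.364 × 25.00 = 9.10 mol/L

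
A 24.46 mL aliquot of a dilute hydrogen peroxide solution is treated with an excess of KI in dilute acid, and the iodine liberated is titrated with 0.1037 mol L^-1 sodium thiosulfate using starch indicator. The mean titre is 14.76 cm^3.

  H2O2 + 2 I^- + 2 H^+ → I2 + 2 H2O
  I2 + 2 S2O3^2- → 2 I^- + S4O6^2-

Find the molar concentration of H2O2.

n(S2O3^2-) = 0.01476 × 0.1037 = 1.531 × 10^-3 mol
n(I2) = n(S2O3^2-)/2 = 7.653 × 10^-4 mol
n(H2O2) in the aliquot = 7.653 × 10^-4 mol (1:1 ratio)
[H2O2] = 7.653 × 10^-4 / 0.02446 = 0.03129 mol/L

0.03129 mol/L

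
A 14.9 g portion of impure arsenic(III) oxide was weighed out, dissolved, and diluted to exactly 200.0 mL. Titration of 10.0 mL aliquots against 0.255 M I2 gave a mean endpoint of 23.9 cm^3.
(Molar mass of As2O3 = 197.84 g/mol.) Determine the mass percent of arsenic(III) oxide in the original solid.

As2O3 + 2 I2 + 2 H2O → As2O5 + 4 HI
n(I2) per titration = 0.0239 × 0.255 = 6.09 × 10^-3 mol
From the 1:2 ratio, n(As2O3) in each aliquot = 1/2 × 6.09 × 10^-3 = 3.05 × 10^-3 mol
n(As2O3) in the whole flask = 3.05 × 10^-3 × 200.0/10.0 = 0.0609 mol
mass of As2O3 = 0.0609 × 197.84 = 12.1 g
% As2O3 = 12.1 / 14.9 × 100 = 80.9 %

80.9 %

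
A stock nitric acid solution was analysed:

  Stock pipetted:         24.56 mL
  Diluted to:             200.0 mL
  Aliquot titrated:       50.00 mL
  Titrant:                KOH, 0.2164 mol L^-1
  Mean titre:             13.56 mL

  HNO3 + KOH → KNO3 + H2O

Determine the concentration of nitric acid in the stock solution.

0.4779 mol/L

n(KOH) = 0.01356 × 0.2164 = 2.934 × 10^-3 mol
n(HNO3) in the aliquot = 2.934 × 10^-3 mol (1:1 ratio)
[HNO3]_dilute = 2.934 × 10^-3 / 0.05000 = 0.05869 mol/L
Dilution factor = 200.0 / 24.56 = 8.143
[HNO3]_stock = 0.05869 × 8.143 = 0.4779 mol/L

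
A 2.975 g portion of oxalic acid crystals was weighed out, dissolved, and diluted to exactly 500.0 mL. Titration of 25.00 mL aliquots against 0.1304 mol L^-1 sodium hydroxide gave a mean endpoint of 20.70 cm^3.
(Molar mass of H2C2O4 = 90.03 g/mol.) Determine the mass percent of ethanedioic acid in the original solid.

H2C2O4 + 2 NaOH → Na2C2O4 + 2 H2O
n(NaOH) per titration = 0.02070 × 0.1304 = 2.699 × 10^-3 mol
From the 1:2 ratio, n(H2C2O4) in each aliquot = 1/2 × 2.699 × 10^-3 = 1.350 × 10^-3 mol
n(H2C2O4) in the whole flask = 1.350 × 10^-3 × 500.0/25.00 = 0.02699 mol
mass of H2C2O4 = 0.02699 × 90.03 = 2.430 g
% H2C2O4 = 2.430 / 2.975 × 100 = 81.69 %

81.69 %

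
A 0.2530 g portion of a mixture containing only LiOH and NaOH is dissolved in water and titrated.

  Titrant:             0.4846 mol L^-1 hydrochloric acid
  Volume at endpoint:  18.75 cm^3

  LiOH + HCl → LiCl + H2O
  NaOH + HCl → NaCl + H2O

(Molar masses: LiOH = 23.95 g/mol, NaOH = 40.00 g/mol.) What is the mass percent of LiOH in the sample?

65.14 %

n(HCl) = 0.01875 × 0.4846 = 9.086 × 10^-3 mol
Let x = n(LiOH), y = n(NaOH).
Titrant: 1x + 1y = 9.086 × 10^-3;  mass: 23.95x + 40.00y = 0.2530
Solving, x = 6.882 × 10^-3 mol, y = 2.205 × 10^-3 mol
mass of LiOH = 6.882 × 10^-3 × 23.95 = 0.1648 g
% LiOH = 0.1648 / 0.2530 × 100 = 65.14 %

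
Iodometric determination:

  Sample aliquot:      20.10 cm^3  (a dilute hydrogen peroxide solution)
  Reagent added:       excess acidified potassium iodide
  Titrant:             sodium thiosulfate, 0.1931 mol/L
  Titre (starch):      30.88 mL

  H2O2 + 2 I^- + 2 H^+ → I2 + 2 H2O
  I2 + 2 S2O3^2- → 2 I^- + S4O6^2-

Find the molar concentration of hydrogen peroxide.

0.1483 mol/L

n(S2O3^2-) = 0.03088 × 0.1931 = 5.963 × 10^-3 mol
n(I2) = n(S2O3^2-)/2 = 2.981 × 10^-3 mol
n(H2O2) in the aliquot = 2.981 × 10^-3 mol (1:1 ratio)
[H2O2] = 2.981 × 10^-3 / 0.02010 = 0.1483 mol/L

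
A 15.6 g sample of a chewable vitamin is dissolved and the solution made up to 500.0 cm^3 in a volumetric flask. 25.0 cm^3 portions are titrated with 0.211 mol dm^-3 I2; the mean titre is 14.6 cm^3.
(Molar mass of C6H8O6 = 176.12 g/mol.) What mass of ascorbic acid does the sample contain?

10.9 g

C6H8O6 + I2 → C6H6O6 + 2 HI
n(I2) per titration = 0.0146 × 0.211 = 3.08 × 10^-3 mol
n(C6H8O6) in each aliquot = 3.08 × 10^-3 mol (1:1 ratio)
n(C6H8O6) in the whole flask = 3.08 × 10^-3 × 500.0/25.0 = 0.0616 mol
mass of C6H8O6 = 0.0616 × 176.12 = 10.9 g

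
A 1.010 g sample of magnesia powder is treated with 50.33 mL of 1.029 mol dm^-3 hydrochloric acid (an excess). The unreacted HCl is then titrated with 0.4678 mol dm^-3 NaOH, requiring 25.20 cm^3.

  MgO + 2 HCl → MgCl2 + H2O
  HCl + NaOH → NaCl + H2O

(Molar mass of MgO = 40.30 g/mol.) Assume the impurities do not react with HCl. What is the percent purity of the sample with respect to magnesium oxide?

79.80 %

n(HCl) added = 0.05033 × 1.029 = 0.05179 mol
n(NaOH) used in back-titration = 0.02520 × 0.4678 = 0.01179 mol
n(HCl) left over = 0.01179 mol (1:1 ratio)
n(HCl) consumed by analyte = 0.05179 − 0.01179 = 0.04000 mol
From the 1:2 ratio, n(MgO) = 1/2 × 0.04000 = 0.02000 mol
mass of MgO = 0.02000 × 40.30 = 0.8060 g
% MgO = 0.8060 / 1.010 × 100 = 79.80 %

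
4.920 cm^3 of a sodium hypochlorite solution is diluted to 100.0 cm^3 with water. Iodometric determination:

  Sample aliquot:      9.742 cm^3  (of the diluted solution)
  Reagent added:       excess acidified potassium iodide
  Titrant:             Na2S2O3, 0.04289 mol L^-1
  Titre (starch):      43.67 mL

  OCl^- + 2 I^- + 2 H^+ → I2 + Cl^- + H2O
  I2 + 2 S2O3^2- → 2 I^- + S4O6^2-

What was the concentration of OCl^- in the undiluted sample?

n(S2O3^2-) = 0.04367 × 0.04289 = 1.873 × 10^-3 mol
n(I2) = n(S2O3^2-)/2 = 9.365 × 10^-4 mol
n(OCl^-) in the aliquot = 9.365 × 10^-4 mol (1:1 ratio)
[OCl^-]_dilute = 9.365 × 10^-4 / 0.009742 = 0.09613 mol/L
[OCl^-]_original = 0.09613 × 100.0/4.920 = 1.954 mol/L

1.954 mol/L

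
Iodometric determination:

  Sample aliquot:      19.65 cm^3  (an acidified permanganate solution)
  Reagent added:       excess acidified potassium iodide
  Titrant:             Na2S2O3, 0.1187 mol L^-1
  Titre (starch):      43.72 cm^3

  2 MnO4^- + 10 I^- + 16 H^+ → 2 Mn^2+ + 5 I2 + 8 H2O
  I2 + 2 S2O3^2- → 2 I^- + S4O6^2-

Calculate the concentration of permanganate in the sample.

n(S2O3^2-) = 0.04372 × 0.1187 = 5.190 × 10^-3 mol
n(I2) = n(S2O3^2-)/2 = 2.595 × 10^-3 mol
From the 2:5 ratio, n(MnO4^-) in the aliquot = 2/5 × 2.595 × 10^-3 = 1.038 × 10^-3 mol
[MnO4^-] = 1.038 × 10^-3 / 0.01965 = 0.05282 mol/L

0.05282 mol/L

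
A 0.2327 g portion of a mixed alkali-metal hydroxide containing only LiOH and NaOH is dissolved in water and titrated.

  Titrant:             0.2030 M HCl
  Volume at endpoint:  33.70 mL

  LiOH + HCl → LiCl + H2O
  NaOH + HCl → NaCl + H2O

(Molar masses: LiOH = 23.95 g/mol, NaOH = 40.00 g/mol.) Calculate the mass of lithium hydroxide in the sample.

0.06110 g

n(HCl) = 0.03370 × 0.2030 = 6.841 × 10^-3 mol
Let x = n(LiOH), y = n(NaOH).
Titrant: 1x + 1y = 6.841 × 10^-3;  mass: 23.95x + 40.00y = 0.2327
Solving, x = 2.551 × 10^-3 mol, y = 4.290 × 10^-3 mol
mass of LiOH = 2.551 × 10^-3 × 23.95 = 0.06110 g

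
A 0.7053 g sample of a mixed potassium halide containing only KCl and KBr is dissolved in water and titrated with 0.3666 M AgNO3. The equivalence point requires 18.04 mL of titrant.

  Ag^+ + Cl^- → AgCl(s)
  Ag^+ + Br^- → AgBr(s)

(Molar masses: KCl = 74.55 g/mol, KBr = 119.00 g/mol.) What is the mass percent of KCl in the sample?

19.43 %

n(AgNO3) = 0.01804 × 0.3666 = 6.613 × 10^-3 mol
Let x = n(KCl), y = n(KBr).
Titrant: 1x + 1y = 6.613 × 10^-3;  mass: 74.55x + 119.00y = 0.7053
Solving, x = 1.838 × 10^-3 mol, y = 4.775 × 10^-3 mol
mass of KCl = 1.838 × 10^-3 × 74.55 = 0.1370 g
% KCl = 0.1370 / 0.7053 × 100 = 19.43 %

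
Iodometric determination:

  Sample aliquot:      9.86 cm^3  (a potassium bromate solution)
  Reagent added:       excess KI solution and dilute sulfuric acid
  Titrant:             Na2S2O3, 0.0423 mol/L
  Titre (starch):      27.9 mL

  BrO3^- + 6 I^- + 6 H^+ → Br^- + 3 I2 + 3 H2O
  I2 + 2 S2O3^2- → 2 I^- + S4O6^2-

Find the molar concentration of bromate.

n(S2O3^2-) = 0.0279 × 0.0423 = 1.18 × 10^-3 mol
n(I2) = n(S2O3^2-)/2 = 5.90 × 10^-4 mol
From the 1:3 ratio, n(BrO3^-) in the aliquot = 1/3 × 5.90 × 10^-4 = 1.97 × 10^-4 mol
[BrO3^-] = 1.97 × 10^-4 / 0.00986 = 0.0199 mol/L

0.0199 mol/L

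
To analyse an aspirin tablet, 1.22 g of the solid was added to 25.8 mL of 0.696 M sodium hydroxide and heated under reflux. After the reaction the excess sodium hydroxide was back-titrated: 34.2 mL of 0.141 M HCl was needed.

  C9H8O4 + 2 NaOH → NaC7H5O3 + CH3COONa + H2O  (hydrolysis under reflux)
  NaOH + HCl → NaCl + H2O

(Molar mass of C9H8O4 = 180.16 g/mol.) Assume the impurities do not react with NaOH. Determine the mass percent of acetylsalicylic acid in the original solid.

97.0 %

n(NaOH) added = 0.0258 × 0.696 = 0.0180 mol
n(HCl) used in back-titration = 0.0342 × 0.141 = 4.82 × 10^-3 mol
n(NaOH) left over = 4.82 × 10^-3 mol (1:1 ratio)
n(NaOH) consumed by analyte = 0.0180 − 4.82 × 10^-3 = 0.0131 mol
From the 1:2 ratio, n(C9H8O4) = 1/2 × 0.0131 = 6.57 × 10^-3 mol
mass of C9H8O4 = 6.57 × 10^-3 × 180.16 = 1.18 g
% C9H8O4 = 1.18 / 1.22 × 100 = 97.0 %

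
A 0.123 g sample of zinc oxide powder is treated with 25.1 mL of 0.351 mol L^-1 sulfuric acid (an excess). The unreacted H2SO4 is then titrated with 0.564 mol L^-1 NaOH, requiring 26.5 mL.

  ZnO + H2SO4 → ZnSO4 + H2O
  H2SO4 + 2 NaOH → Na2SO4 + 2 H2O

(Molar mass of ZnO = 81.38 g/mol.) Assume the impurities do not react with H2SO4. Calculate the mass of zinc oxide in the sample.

n(H2SO4) added = 0.0251 × 0.351 = 8.81 × 10^-3 mol
n(NaOH) used in back-titration = 0.0265 × 0.564 = 0.0149 mol
From the 1:2 ratio, n(H2SO4) left over = 1/2 × 0.0149 = 7.47 × 10^-3 mol
n(H2SO4) consumed by analyte = 8.81 × 10^-3 − 7.47 × 10^-3 = 1.34 × 10^-3 mol
n(ZnO) = 1.34 × 10^-3 mol (1:1 ratio)
mass of ZnO = 1.34 × 10^-3 × 81.38 = 0.109 g

0.109 g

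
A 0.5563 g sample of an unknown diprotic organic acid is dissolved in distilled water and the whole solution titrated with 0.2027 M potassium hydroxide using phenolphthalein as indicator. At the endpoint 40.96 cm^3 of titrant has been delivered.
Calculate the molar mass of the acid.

n(KOH) = 0.04096 L × 0.2027 mol/L = 8.303 × 10^-3 mol
From the 1:2 ratio, n(H2A) = 1/2 × 8.303 × 10^-3 = 4.151 × 10^-3 mol
M = m / n = 0.5563 g / 4.151 × 10^-3 mol = 134.0 g/mol

134.0 g/mol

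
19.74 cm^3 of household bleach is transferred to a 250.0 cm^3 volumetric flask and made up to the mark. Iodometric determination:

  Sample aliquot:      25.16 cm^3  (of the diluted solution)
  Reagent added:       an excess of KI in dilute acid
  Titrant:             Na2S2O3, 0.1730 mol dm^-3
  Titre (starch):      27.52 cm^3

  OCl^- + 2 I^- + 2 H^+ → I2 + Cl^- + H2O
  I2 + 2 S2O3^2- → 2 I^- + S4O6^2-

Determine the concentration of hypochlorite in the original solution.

n(S2O3^2-) = 0.02752 × 0.1730 = 4.761 × 10^-3 mol
n(I2) = n(S2O3^2-)/2 = 2.380 × 10^-3 mol
n(OCl^-) in the aliquot = 2.380 × 10^-3 mol (1:1 ratio)
[OCl^-]_dilute = 2.380 × 10^-3 / 0.02516 = 0.09461 mol/L
[OCl^-]_original = 0.09461 × 250.0/19.74 = 1.198 mol/L

1.198 mol/L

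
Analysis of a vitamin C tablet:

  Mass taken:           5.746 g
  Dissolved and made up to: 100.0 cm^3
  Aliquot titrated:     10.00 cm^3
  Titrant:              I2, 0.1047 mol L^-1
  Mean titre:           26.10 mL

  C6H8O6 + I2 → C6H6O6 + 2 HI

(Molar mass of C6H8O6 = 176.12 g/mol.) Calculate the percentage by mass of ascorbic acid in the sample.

83.76 %

n(I2) per titration = 0.02610 × 0.1047 = 2.733 × 10^-3 mol
n(C6H8O6) in each aliquot = 2.733 × 10^-3 mol (1:1 ratio)
n(C6H8O6) in the whole flask = 2.733 × 10^-3 × 100.0/10.00 = 0.02733 mol
mass of C6H8O6 = 0.02733 × 176.12 = 4.813 g
% C6H8O6 = 4.813 / 5.746 × 100 = 83.76 %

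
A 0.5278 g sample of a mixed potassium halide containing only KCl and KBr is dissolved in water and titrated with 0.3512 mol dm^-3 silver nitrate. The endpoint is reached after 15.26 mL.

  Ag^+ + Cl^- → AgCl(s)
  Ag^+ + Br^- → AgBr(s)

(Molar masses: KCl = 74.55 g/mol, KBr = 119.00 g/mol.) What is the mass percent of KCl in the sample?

n(AgNO3) = 0.01526 × 0.3512 = 5.359 × 10^-3 mol
Let x = n(KCl), y = n(KBr).
Titrant: 1x + 1y = 5.359 × 10^-3;  mass: 74.55x + 119.00y = 0.5278
Solving, x = 2.474 × 10^-3 mol, y = 2.886 × 10^-3 mol
mass of KCl = 2.474 × 10^-3 × 74.55 = 0.1844 g
% KCl = 0.1844 / 0.5278 × 100 = 34.94 %

34.94 %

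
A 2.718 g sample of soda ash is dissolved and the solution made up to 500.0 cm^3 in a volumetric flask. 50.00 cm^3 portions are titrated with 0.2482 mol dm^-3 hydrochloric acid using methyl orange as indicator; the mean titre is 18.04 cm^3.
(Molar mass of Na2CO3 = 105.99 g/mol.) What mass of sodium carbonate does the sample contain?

Na2CO3 + 2 HCl → 2 NaCl + H2O + CO2
n(HCl) per titration = 0.01804 × 0.2482 = 4.478 × 10^-3 mol
From the 1:2 ratio, n(Na2CO3) in each aliquot = 1/2 × 4.478 × 10^-3 = 2.239 × 10^-3 mol
n(Na2CO3) in the whole flask = 2.239 × 10^-3 × 500.0/50.00 = 0.02239 mol
mass of Na2CO3 = 0.02239 × 105.99 = 2.373 g

2.373 g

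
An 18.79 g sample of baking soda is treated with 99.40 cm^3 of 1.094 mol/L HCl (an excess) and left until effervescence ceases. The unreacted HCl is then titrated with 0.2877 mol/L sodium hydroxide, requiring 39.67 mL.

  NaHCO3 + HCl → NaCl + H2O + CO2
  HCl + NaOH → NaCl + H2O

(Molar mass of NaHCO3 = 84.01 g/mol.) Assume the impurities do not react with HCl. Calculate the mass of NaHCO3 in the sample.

n(HCl) added = 0.09940 × 1.094 = 0.1087 mol
n(NaOH) used in back-titration = 0.03967 × 0.2877 = 0.01141 mol
n(HCl) left over = 0.01141 mol (1:1 ratio)
n(HCl) consumed by analyte = 0.1087 − 0.01141 = 0.09733 mol
n(NaHCO3) = 0.09733 mol (1:1 ratio)
mass of NaHCO3 = 0.09733 × 84.01 = 8.177 g

8.177 g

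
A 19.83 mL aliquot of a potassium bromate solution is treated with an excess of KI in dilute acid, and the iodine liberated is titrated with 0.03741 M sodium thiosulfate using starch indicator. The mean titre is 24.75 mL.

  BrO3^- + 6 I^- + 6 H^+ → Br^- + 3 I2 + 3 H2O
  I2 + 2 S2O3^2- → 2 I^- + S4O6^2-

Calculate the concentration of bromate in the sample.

n(S2O3^2-) = 0.02475 × 0.03741 = 9.259 × 10^-4 mol
n(I2) = n(S2O3^2-)/2 = 4.629 × 10^-4 mol
From the 1:3 ratio, n(BrO3^-) in the aliquot = 1/3 × 4.629 × 10^-4 = 1.543 × 10^-4 mol
[BrO3^-] = 1.543 × 10^-4 / 0.01983 = 0.007782 mol/L

0.007782 M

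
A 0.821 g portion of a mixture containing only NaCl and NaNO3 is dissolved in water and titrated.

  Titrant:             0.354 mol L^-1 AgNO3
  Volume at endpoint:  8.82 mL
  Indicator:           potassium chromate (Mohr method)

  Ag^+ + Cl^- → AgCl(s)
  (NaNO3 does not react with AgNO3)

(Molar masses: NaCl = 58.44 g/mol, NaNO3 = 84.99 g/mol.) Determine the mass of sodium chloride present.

n(AgNO3) = 0.00882 × 0.354 = 3.12 × 10^-3 mol
Let x = n(NaCl), y = n(NaNO3).
Titrant: 1x = 3.12 × 10^-3;  mass: 58.44x + 84.99y = 0.821
Solving, x = 3.12 × 10^-3 mol, y = 7.51 × 10^-3 mol
mass of NaCl = 3.12 × 10^-3 × 58.44 = 0.182 g

0.182 g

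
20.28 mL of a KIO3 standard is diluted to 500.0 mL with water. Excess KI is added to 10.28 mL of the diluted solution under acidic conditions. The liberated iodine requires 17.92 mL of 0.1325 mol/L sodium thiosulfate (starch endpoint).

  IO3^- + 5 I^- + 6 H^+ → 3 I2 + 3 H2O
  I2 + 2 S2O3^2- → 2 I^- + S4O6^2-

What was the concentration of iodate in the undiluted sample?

n(S2O3^2-) = 0.01792 × 0.1325 = 2.374 × 10^-3 mol
n(I2) = n(S2O3^2-)/2 = 1.187 × 10^-3 mol
From the 1:3 ratio, n(IO3^-) in the aliquot = 1/3 × 1.187 × 10^-3 = 3.957 × 10^-4 mol
[IO3^-]_dilute = 3.957 × 10^-4 / 0.01028 = 0.03850 mol/L
[IO3^-]_original = 0.03850 × 500.0/20.28 = 0.9491 mol/L

0.9491 mol/L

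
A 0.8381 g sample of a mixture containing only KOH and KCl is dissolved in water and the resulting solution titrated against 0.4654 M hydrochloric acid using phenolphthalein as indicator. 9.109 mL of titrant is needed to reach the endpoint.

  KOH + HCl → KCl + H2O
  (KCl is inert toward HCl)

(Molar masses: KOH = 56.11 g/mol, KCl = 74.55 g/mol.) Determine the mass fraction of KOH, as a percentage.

28.38 %

n(HCl) = 0.009109 × 0.4654 = 4.239 × 10^-3 mol
Let x = n(KOH), y = n(KCl).
Titrant: 1x = 4.239 × 10^-3;  mass: 56.11x + 74.55y = 0.8381
Solving, x = 4.239 × 10^-3 mol, y = 8.051 × 10^-3 mol
mass of KOH = 4.239 × 10^-3 × 56.11 = 0.2379 g
% KOH = 0.2379 / 0.8381 × 100 = 28.38 %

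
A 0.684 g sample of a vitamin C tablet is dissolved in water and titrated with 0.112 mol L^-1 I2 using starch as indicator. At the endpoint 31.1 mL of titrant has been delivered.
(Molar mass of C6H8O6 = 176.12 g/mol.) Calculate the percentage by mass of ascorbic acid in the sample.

89.7 %

C6H8O6 + I2 → C6H6O6 + 2 HI
n(I2) = 0.0311 L × 0.112 mol/L = 3.48 × 10^-3 mol
n(C6H8O6) = 3.48 × 10^-3 mol (1:1 ratio)
mass of C6H8O6 = 3.48 × 10^-3 × 176.12 g/mol = 0.613 g
% C6H8O6 = 0.613 / 0.684 × 100 = 89.7 %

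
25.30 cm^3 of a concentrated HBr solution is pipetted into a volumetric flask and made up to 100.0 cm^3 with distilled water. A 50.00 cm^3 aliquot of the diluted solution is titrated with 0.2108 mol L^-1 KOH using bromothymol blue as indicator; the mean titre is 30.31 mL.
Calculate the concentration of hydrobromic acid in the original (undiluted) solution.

HBr + KOH → KBr + H2O
n(KOH) = 0.03031 × 0.2108 = 6.389 × 10^-3 mol
n(HBr) in the aliquot = 6.389 × 10^-3 mol (1:1 ratio)
[HBr]_dilute = 6.389 × 10^-3 / 0.05000 = 0.1278 mol/L
Dilution factor = 100.0 / 25.30 = 3.953
[HBr]_stock = 0.1278 × 3.953 = 0.5051 mol/L

0.5051 mol/L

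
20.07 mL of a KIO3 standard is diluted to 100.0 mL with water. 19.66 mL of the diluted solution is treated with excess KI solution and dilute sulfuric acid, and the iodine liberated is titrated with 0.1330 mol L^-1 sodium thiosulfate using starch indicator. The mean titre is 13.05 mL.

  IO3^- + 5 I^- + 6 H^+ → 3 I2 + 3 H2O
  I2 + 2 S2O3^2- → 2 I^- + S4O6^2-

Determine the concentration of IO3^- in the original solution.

n(S2O3^2-) = 0.01305 × 0.1330 = 1.736 × 10^-3 mol
n(I2) = n(S2O3^2-)/2 = 8.678 × 10^-4 mol
From the 1:3 ratio, n(IO3^-) in the aliquot = 1/3 × 8.678 × 10^-4 = 2.893 × 10^-4 mol
[IO3^-]_dilute = 2.893 × 10^-4 / 0.01966 = 0.01471 mol/L
[IO3^-]_original = 0.01471 × 100.0/20.07 = 0.07331 mol/L

0.07331 mol/L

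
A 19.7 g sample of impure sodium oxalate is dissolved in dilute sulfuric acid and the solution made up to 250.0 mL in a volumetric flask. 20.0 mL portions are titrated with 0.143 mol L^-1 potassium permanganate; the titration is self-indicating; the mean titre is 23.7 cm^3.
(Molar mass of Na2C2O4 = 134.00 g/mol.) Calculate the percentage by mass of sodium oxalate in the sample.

72.0 %

2 MnO4^- + 5 C2O4^2- + 16 H^+ → 2 Mn^2+ + 10 CO2 + 8 H2O
n(KMnO4) per titration = 0.0237 × 0.143 = 3.39 × 10^-3 mol
From the 5:2 ratio, n(Na2C2O4) in each aliquot = 5/2 × 3.39 × 10^-3 = 8.47 × 10^-3 mol
n(Na2C2O4) in the whole flask = 8.47 × 10^-3 × 250.0/20.0 = 0.106 mol
mass of Na2C2O4 = 0.106 × 134.00 = 14.2 g
% Na2C2O4 = 14.2 / 19.7 × 100 = 72.0 %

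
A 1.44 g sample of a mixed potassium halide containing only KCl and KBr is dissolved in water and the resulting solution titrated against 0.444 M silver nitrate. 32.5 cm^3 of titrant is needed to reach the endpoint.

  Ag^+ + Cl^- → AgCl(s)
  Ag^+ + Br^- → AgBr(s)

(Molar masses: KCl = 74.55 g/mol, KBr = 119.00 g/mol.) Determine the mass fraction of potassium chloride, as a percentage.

n(AgNO3) = 0.0325 × 0.444 = 0.0144 mol
Let x = n(KCl), y = n(KBr).
Titrant: 1x + 1y = 0.0144;  mass: 74.55x + 119.00y = 1.44
Solving, x = 6.24 × 10^-3 mol, y = 8.19 × 10^-3 mol
mass of KCl = 6.24 × 10^-3 × 74.55 = 0.465 g
% KCl = 0.465 / 1.44 × 100 = 32.3 %

32.3 %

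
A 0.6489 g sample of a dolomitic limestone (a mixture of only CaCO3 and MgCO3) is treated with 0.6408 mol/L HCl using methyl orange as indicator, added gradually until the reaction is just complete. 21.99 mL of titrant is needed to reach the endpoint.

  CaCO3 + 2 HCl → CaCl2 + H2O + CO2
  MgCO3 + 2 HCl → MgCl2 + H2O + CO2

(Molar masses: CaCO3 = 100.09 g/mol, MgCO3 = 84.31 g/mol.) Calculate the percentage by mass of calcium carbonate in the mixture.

53.65 %

n(HCl) = 0.02199 × 0.6408 = 0.01409 mol
Let x = n(CaCO3), y = n(MgCO3).
Titrant: 2x + 2y = 0.01409;  mass: 100.09x + 84.31y = 0.6489
Solving, x = 3.478 × 10^-3 mol, y = 3.567 × 10^-3 mol
mass of CaCO3 = 3.478 × 10^-3 × 100.09 = 0.3481 g
% CaCO3 = 0.3481 / 0.6489 × 100 = 53.65 %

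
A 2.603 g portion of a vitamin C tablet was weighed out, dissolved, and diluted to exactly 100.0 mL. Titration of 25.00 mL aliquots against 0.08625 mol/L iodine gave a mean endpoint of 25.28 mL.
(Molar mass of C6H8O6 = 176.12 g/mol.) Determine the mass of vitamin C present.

1.536 g

C6H8O6 + I2 → C6H6O6 + 2 HI
n(I2) per titration = 0.02528 × 0.08625 = 2.180 × 10^-3 mol
n(C6H8O6) in each aliquot = 2.180 × 10^-3 mol (1:1 ratio)
n(C6H8O6) in the whole flask = 2.180 × 10^-3 × 100.0/25.00 = 8.722 × 10^-3 mol
mass of C6H8O6 = 8.722 × 10^-3 × 176.12 = 1.536 g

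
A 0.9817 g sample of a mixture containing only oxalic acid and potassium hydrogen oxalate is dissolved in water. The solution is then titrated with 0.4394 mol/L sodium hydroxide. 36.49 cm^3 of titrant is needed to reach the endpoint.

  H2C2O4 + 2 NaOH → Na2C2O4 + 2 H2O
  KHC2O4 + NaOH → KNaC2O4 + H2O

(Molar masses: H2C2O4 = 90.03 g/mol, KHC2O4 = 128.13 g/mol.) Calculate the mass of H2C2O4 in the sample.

n(NaOH) = 0.03649 × 0.4394 = 0.01603 mol
Let x = n(H2C2O4), y = n(KHC2O4).
Titrant: 2x + 1y = 0.01603;  mass: 90.03x + 128.13y = 0.9817
Solving, x = 6.453 × 10^-3 mol, y = 3.128 × 10^-3 mol
mass of H2C2O4 = 6.453 × 10^-3 × 90.03 = 0.5810 g

0.5810 g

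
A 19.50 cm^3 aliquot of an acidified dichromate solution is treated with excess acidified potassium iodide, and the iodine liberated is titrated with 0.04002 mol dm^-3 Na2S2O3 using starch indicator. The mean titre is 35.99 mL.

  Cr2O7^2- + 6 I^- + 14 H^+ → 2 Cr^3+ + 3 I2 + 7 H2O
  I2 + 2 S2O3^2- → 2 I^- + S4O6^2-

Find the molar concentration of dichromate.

n(S2O3^2-) = 0.03599 × 0.04002 = 1.440 × 10^-3 mol
n(I2) = n(S2O3^2-)/2 = 7.202 × 10^-4 mol
From the 1:3 ratio, n(Cr2O7^2-) in the aliquot = 1/3 × 7.202 × 10^-4 = 2.401 × 10^-4 mol
[Cr2O7^2-] = 2.401 × 10^-4 / 0.01950 = 0.01231 mol/L

0.01231 mol/L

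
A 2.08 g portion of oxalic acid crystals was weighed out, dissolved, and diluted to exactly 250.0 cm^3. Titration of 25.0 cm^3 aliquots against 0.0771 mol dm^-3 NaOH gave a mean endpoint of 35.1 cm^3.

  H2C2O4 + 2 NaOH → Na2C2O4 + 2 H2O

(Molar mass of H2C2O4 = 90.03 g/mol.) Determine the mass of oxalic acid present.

n(NaOH) per titration = 0.0351 × 0.0771 = 2.71 × 10^-3 mol
From the 1:2 ratio, n(H2C2O4) in each aliquot = 1/2 × 2.71 × 10^-3 = 1.35 × 10^-3 mol
n(H2C2O4) in the whole flask = 1.35 × 10^-3 × 250.0/25.0 = 0.0135 mol
mass of H2C2O4 = 0.0135 × 90.03 = 1.22 g

1.22 g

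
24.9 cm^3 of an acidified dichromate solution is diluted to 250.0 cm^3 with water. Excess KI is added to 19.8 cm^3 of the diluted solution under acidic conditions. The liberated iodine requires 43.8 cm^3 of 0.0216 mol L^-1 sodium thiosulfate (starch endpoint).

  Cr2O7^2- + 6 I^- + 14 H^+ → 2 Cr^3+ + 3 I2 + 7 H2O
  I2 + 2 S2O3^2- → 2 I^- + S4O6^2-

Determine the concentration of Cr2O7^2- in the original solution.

0.0800 mol/L

n(S2O3^2-) = 0.0438 × 0.0216 = 9.46 × 10^-4 mol
n(I2) = n(S2O3^2-)/2 = 4.73 × 10^-4 mol
From the 1:3 ratio, n(Cr2O7^2-) in the aliquot = 1/3 × 4.73 × 10^-4 = 1.58 × 10^-4 mol
[Cr2O7^2-]_dilute = 1.58 × 10^-4 / 0.0198 = 0.00796 mol/L
[Cr2O7^2-]_original = 0.00796 × 250.0/24.9 = 0.0800 mol/L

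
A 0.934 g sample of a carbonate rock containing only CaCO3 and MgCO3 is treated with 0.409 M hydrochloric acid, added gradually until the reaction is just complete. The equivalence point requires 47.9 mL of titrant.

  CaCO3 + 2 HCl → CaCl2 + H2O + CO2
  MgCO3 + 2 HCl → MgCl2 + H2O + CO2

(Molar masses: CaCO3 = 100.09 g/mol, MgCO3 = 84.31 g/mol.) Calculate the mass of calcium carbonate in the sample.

n(HCl) = 0.0479 × 0.409 = 0.0196 mol
Let x = n(CaCO3), y = n(MgCO3).
Titrant: 2x + 2y = 0.0196;  mass: 100.09x + 84.31y = 0.934
Solving, x = 6.85 × 10^-3 mol, y = 2.94 × 10^-3 mol
mass of CaCO3 = 6.85 × 10^-3 × 100.09 = 0.686 g

0.686 g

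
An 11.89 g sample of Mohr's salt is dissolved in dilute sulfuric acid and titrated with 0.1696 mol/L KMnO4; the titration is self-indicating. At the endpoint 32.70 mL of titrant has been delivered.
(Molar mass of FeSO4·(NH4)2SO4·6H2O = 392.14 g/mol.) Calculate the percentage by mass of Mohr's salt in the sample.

91.45 %

MnO4^- + 5 Fe^2+ + 8 H^+ → Mn^2+ + 5 Fe^3+ + 4 H2O
n(KMnO4) = 0.03270 L × 0.1696 mol/L = 5.546 × 10^-3 mol
From the 5:1 ratio, n(FeSO4·(NH4)2SO4·6H2O) = 5/1 × 5.546 × 10^-3 = 0.02773 mol
mass of FeSO4·(NH4)2SO4·6H2O = 0.02773 × 392.14 g/mol = 10.87 g
% FeSO4·(NH4)2SO4·6H2O = 10.87 / 11.89 × 100 = 91.45 %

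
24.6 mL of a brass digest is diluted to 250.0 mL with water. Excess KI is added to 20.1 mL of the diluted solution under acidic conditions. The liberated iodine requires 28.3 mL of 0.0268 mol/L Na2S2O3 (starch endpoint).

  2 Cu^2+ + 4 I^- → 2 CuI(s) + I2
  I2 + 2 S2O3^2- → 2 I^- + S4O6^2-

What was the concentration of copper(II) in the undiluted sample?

0.383 mol/L

n(S2O3^2-) = 0.0283 × 0.0268 = 7.58 × 10^-4 mol
n(I2) = n(S2O3^2-)/2 = 3.79 × 10^-4 mol
From the 2:1 ratio, n(Cu2+) in the aliquot = 2/1 × 3.79 × 10^-4 = 7.58 × 10^-4 mol
[Cu2+]_dilute = 7.58 × 10^-4 / 0.0201 = 0.0377 mol/L
[Cu2+]_original = 0.0377 × 250.0/24.6 = 0.383 mol/L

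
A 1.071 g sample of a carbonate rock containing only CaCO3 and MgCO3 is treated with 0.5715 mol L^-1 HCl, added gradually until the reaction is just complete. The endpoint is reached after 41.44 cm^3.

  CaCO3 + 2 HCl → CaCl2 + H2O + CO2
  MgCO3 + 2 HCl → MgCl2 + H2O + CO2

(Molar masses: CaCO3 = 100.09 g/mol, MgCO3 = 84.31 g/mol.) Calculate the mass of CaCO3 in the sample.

0.4608 g

n(HCl) = 0.04144 × 0.5715 = 0.02368 mol
Let x = n(CaCO3), y = n(MgCO3).
Titrant: 2x + 2y = 0.02368;  mass: 100.09x + 84.31y = 1.071
Solving, x = 4.604 × 10^-3 mol, y = 7.238 × 10^-3 mol
mass of CaCO3 = 4.604 × 10^-3 × 100.09 = 0.4608 g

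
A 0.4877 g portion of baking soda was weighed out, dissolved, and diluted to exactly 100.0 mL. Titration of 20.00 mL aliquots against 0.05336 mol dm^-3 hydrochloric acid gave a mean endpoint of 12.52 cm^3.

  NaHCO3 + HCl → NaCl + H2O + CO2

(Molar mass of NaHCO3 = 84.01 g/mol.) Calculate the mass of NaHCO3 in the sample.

0.2806 g

n(HCl) per titration = 0.01252 × 0.05336 = 6.681 × 10^-4 mol
n(NaHCO3) in each aliquot = 6.681 × 10^-4 mol (1:1 ratio)
n(NaHCO3) in the whole flask = 6.681 × 10^-4 × 100.0/20.00 = 3.340 × 10^-3 mol
mass of NaHCO3 = 3.340 × 10^-3 × 84.01 = 0.2806 g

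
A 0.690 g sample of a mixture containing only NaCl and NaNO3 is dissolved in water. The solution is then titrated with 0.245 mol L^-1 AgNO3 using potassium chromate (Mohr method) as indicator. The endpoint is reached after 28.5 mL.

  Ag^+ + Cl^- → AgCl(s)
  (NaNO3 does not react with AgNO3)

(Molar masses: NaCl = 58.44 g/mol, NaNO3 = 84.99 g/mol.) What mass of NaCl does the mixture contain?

n(AgNO3) = 0.0285 × 0.245 = 6.98 × 10^-3 mol
Let x = n(NaCl), y = n(NaNO3).
Titrant: 1x = 6.98 × 10^-3;  mass: 58.44x + 84.99y = 0.690
Solving, x = 6.98 × 10^-3 mol, y = 3.32 × 10^-3 mol
mass of NaCl = 6.98 × 10^-3 × 58.44 = 0.408 g

0.408 g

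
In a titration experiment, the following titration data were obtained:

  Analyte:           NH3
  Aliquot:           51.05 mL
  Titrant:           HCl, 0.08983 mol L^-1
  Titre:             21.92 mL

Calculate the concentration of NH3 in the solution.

NH3 + HCl → NH4Cl
n(HCl) = 0.02192 L × 0.08983 mol/L = 1.969 × 10^-3 mol
n(NH3) = 1.969 × 10^-3 mol (1:1 mole ratio)
[NH3] = 1.969 × 10^-3 mol / 0.05105 L = 0.03857 mol/L

0.03857 mol/L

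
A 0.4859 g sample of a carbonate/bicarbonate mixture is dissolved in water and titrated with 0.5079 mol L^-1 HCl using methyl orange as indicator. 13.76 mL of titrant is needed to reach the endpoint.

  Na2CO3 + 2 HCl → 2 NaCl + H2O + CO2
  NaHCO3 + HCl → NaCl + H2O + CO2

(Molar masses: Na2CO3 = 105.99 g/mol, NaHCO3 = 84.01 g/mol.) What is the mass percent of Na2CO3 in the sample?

35.59 %

n(HCl) = 0.01376 × 0.5079 = 6.989 × 10^-3 mol
Let x = n(Na2CO3), y = n(NaHCO3).
Titrant: 2x + 1y = 6.989 × 10^-3;  mass: 105.99x + 84.01y = 0.4859
Solving, x = 1.632 × 10^-3 mol, y = 3.725 × 10^-3 mol
mass of Na2CO3 = 1.632 × 10^-3 × 105.99 = 0.1730 g
% Na2CO3 = 0.1730 / 0.4859 × 100 = 35.59 %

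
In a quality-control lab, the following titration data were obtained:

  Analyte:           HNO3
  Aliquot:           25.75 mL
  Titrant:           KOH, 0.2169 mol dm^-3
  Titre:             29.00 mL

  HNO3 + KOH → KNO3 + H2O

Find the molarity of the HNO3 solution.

0.2443 mol/L

n(KOH) = 0.02900 L × 0.2169 mol/L = 6.290 × 10^-3 mol
n(HNO3) = 6.290 × 10^-3 mol (1:1 mole ratio)
[HNO3] = 6.290 × 10^-3 mol / 0.02575 L = 0.2443 mol/L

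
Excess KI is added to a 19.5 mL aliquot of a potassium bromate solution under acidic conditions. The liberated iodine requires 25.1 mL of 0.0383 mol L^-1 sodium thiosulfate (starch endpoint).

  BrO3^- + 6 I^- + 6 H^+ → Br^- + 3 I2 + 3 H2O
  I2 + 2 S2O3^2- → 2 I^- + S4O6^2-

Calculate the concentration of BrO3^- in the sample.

0.00822 mol/L

n(S2O3^2-) = 0.0251 × 0.0383 = 9.61 × 10^-4 mol
n(I2) = n(S2O3^2-)/2 = 4.81 × 10^-4 mol
From the 1:3 ratio, n(BrO3^-) in the aliquot = 1/3 × 4.81 × 10^-4 = 1.60 × 10^-4 mol
[BrO3^-] = 1.60 × 10^-4 / 0.0195 = 0.00822 mol/L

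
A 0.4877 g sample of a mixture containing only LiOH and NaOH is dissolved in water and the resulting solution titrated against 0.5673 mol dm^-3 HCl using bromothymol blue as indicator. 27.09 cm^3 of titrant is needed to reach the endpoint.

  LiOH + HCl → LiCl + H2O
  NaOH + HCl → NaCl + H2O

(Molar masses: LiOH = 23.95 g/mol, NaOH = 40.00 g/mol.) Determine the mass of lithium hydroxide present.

0.1896 g

n(HCl) = 0.02709 × 0.5673 = 0.01537 mol
Let x = n(LiOH), y = n(NaOH).
Titrant: 1x + 1y = 0.01537;  mass: 23.95x + 40.00y = 0.4877
Solving, x = 7.914 × 10^-3 mol, y = 7.454 × 10^-3 mol
mass of LiOH = 7.914 × 10^-3 × 23.95 = 0.1896 g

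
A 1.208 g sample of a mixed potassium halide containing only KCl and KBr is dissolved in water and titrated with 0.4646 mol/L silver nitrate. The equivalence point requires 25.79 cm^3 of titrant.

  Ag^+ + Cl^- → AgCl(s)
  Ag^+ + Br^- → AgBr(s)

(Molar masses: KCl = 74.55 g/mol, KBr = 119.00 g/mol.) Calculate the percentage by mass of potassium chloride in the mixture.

n(AgNO3) = 0.02579 × 0.4646 = 0.01198 mol
Let x = n(KCl), y = n(KBr).
Titrant: 1x + 1y = 0.01198;  mass: 74.55x + 119.00y = 1.208
Solving, x = 4.901 × 10^-3 mol, y = 7.081 × 10^-3 mol
mass of KCl = 4.901 × 10^-3 × 74.55 = 0.3654 g
% KCl = 0.3654 / 1.208 × 100 = 30.25 %

30.25 %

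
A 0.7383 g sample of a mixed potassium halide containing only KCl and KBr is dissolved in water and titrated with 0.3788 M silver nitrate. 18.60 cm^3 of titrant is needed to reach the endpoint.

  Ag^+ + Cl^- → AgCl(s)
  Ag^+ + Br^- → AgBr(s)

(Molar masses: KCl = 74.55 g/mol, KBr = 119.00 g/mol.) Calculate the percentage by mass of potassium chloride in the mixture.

22.75 %

n(AgNO3) = 0.01860 × 0.3788 = 7.046 × 10^-3 mol
Let x = n(KCl), y = n(KBr).
Titrant: 1x + 1y = 7.046 × 10^-3;  mass: 74.55x + 119.00y = 0.7383
Solving, x = 2.253 × 10^-3 mol, y = 4.793 × 10^-3 mol
mass of KCl = 2.253 × 10^-3 × 74.55 = 0.1679 g
% KCl = 0.1679 / 0.7383 × 100 = 22.75 %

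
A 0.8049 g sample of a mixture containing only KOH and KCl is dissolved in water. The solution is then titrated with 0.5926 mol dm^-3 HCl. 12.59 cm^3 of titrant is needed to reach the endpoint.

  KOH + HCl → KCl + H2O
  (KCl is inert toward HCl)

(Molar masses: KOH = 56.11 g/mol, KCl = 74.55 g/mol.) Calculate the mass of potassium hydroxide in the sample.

n(HCl) = 0.01259 × 0.5926 = 7.461 × 10^-3 mol
Let x = n(KOH), y = n(KCl).
Titrant: 1x = 7.461 × 10^-3;  mass: 56.11x + 74.55y = 0.8049
Solving, x = 7.461 × 10^-3 mol, y = 5.181 × 10^-3 mol
mass of KOH = 7.461 × 10^-3 × 56.11 = 0.4186 g

0.4186 g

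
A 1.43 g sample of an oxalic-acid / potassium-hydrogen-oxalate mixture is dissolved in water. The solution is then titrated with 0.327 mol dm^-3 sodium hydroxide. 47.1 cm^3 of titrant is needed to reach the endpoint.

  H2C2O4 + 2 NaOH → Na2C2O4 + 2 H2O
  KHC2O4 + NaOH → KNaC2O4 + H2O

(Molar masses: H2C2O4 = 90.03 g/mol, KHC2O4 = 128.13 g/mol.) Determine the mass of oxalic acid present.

0.294 g

n(NaOH) = 0.0471 × 0.327 = 0.0154 mol
Let x = n(H2C2O4), y = n(KHC2O4).
Titrant: 2x + 1y = 0.0154;  mass: 90.03x + 128.13y = 1.43
Solving, x = 3.27 × 10^-3 mol, y = 8.86 × 10^-3 mol
mass of H2C2O4 = 3.27 × 10^-3 × 90.03 = 0.294 g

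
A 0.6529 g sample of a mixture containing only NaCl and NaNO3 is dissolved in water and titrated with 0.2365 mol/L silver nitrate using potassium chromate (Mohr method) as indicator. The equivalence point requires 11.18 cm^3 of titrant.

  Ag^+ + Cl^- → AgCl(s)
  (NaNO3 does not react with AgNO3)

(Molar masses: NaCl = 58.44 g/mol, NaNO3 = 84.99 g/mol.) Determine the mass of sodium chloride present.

n(AgNO3) = 0.01118 × 0.2365 = 2.644 × 10^-3 mol
Let x = n(NaCl), y = n(NaNO3).
Titrant: 1x = 2.644 × 10^-3;  mass: 58.44x + 84.99y = 0.6529
Solving, x = 2.644 × 10^-3 mol, y = 5.864 × 10^-3 mol
mass of NaCl = 2.644 × 10^-3 × 58.44 = 0.1545 g

0.1545 g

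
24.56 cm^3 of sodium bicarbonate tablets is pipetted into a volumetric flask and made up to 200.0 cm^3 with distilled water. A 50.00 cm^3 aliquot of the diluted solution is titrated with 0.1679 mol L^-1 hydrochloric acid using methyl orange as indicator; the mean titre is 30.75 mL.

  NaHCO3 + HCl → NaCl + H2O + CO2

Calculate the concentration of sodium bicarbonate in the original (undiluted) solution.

0.8409 mol/L

n(HCl) = 0.03075 × 0.1679 = 5.163 × 10^-3 mol
n(NaHCO3) in the aliquot = 5.163 × 10^-3 mol (1:1 ratio)
[NaHCO3]_dilute = 5.163 × 10^-3 / 0.05000 = 0.1033 mol/L
Dilution factor = 200.0 / 24.56 = 8.143
[NaHCO3]_stock = 0.1033 × 8.143 = 0.8409 mol/L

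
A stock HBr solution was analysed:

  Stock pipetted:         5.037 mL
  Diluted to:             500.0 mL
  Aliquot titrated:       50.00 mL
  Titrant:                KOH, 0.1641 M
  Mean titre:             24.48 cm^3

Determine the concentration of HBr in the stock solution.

7.975 M

HBr + KOH → KBr + H2O
n(KOH) = 0.02448 × 0.1641 = 4.017 × 10^-3 mol
n(HBr) in the aliquot = 4.017 × 10^-3 mol (1:1 ratio)
[HBr]_dilute = 4.017 × 10^-3 / 0.05000 = 0.08034 mol/L
Dilution factor = 500.0 / 5.037 = 99.27
[HBr]_stock = 0.08034 × 99.27 = 7.975 mol/L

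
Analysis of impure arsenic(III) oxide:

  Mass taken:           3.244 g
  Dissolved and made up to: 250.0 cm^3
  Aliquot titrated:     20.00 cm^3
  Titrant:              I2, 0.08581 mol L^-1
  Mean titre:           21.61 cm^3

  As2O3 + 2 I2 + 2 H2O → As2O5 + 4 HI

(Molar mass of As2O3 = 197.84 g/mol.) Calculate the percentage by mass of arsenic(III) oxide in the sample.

n(I2) per titration = 0.02161 × 0.08581 = 1.854 × 10^-3 mol
From the 1:2 ratio, n(As2O3) in each aliquot = 1/2 × 1.854 × 10^-3 = 9.272 × 10^-4 mol
n(As2O3) in the whole flask = 9.272 × 10^-4 × 250.0/20.00 = 0.01159 mol
mass of As2O3 = 0.01159 × 197.84 = 2.293 g
% As2O3 = 2.293 / 3.244 × 100 = 70.68 %

70.68 %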